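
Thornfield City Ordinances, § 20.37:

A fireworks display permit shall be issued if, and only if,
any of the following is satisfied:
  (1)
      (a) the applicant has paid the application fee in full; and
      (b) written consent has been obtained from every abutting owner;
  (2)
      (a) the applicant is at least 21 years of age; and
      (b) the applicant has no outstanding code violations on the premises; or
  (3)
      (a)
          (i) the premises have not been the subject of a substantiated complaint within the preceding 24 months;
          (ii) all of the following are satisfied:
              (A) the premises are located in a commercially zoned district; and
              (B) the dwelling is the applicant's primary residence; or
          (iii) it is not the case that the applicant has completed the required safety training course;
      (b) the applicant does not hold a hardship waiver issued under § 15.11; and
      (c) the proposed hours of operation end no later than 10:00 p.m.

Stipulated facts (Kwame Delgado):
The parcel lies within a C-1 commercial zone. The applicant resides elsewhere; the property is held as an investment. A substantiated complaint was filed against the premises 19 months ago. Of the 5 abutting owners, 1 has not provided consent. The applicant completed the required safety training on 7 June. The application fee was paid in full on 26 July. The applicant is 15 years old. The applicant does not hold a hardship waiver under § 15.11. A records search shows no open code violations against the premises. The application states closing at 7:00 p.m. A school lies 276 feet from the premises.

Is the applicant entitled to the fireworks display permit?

No — denied.

(a) fee paid — satisfied.
(b) all abutters consent — fails.
(1): T AND F → false.
(a) age ≥ 21 — fails.
(b) no code violations — met.
(2): F AND T → false.
(i) no complaint in 24 mo. — fails.
(A) commercially zoned — holds.
(B) primary residence — not met.
(ii): T AND F → false.
(iii) not (safety training) — fails.
(a) = F OR F OR F = false.
(b) not (hardship waiver) — holds.
(c) closes by 10 p.m. — holds.
So (3) is not satisfied (F AND T AND T).
Overall = F OR F OR F = false.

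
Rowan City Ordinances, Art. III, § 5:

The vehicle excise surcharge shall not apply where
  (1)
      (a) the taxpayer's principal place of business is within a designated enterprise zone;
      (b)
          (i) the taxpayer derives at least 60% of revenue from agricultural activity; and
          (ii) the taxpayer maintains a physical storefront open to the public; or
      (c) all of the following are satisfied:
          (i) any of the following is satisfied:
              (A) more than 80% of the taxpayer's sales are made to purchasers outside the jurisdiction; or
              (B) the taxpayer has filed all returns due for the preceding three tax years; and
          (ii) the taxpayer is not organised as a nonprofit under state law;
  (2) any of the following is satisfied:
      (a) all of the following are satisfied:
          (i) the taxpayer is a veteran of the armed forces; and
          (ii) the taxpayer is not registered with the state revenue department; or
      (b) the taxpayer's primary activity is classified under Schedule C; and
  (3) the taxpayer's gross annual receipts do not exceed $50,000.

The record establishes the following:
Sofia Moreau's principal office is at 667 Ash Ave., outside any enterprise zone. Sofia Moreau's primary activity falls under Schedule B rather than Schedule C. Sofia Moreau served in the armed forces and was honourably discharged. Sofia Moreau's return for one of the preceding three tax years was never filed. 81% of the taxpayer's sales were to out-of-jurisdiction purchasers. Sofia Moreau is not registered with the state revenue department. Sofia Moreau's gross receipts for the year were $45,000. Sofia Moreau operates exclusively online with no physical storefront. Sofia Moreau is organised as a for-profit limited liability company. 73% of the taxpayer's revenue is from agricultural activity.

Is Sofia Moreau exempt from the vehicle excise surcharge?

(a) in enterprise zone — fails.
(i) ≥60% agricultural — satisfied.
(ii) has storefront — not met.
So (b) is not satisfied (T AND F).
(A) >80% out-of-jur. sales — holds.
(B) returns current — not satisfied.
So (i) is satisfied (T OR F).
(ii) not (nonprofit) — met.
(c): T AND T → true.
So (1) is satisfied (F OR F OR T).
(i) veteran — met.
(ii) not (state-registered) — holds.
(a) = T AND T = true.
(b) Schedule C activity — not met.
(2): T OR F → true.
(3) receipts ≤ $50,000 — satisfied.
Overall: T AND T AND T → true.

Yes — exempt.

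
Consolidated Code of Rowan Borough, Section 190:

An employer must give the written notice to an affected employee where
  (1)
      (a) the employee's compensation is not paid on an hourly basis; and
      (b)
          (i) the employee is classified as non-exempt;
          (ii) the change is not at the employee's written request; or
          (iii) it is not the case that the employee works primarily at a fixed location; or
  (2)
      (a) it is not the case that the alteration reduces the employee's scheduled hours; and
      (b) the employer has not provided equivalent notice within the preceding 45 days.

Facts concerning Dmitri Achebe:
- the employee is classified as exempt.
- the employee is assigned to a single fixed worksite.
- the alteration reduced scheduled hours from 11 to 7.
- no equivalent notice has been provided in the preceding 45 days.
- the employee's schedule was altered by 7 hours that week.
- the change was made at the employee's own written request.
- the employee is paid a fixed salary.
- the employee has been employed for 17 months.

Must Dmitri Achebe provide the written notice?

No — not required.

(a) not (hourly-paid) — satisfied.
(i) non-exempt — not satisfied.
(ii) not employee-requested — fails.
(iii) not (fixed location) — fails.
(b): F OR F OR F → false.
So (1) is not satisfied (T AND F).
(a) not (hours reduced) — not met.
(b) no recent notice — met.
(2) = F AND T = false.
Overall: F OR F → false.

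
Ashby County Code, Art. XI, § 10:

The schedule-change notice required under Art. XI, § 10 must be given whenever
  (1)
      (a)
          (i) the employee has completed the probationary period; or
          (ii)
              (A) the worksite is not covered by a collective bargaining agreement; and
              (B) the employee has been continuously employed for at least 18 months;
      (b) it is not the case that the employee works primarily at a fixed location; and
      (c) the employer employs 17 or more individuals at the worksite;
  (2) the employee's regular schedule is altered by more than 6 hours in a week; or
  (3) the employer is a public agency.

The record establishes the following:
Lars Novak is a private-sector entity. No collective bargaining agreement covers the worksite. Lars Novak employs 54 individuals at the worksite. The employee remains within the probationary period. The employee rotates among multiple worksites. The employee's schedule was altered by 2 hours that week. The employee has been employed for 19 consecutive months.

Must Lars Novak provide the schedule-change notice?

(i) past probation — not met.
(A) no CBA — satisfied.
(B) tenure ≥ 18 mo. — met.
So (ii) is satisfied (T AND T).
So (a) is satisfied (F OR T).
(b) not (fixed location) — holds.
(c) ≥ 17 at site — met.
(1) = T AND T AND T = true.
(2) schedule shift > 6h — not satisfied.
(3) public agency — not met.
Overall: T OR F OR F → true.

Yes — required.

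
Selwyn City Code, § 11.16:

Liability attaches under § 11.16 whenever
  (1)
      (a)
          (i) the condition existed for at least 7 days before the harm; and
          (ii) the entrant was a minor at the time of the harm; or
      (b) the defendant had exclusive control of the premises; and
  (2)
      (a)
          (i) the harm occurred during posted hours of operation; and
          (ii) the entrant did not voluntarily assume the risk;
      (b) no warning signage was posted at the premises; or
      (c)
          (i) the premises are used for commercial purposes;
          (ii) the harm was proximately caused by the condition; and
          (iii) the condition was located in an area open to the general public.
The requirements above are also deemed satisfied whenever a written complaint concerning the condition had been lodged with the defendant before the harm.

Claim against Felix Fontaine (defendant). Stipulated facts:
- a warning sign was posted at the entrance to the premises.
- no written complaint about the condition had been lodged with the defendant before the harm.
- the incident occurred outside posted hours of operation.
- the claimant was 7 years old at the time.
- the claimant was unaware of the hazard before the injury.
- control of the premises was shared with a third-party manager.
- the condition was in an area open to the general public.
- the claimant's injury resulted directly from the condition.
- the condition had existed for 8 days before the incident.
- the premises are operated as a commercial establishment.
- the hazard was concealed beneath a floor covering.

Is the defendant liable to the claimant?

Yes — liable.

(i) condition ≥7 days old — satisfied.
(ii) entrant a minor — met.
So (a) is satisfied (T AND T).
(b) exclusive control — not met.
So (1) is satisfied (T OR F).
(i) during posted hours — not met.
(ii) no assumed risk — holds.
So (a) is not satisfied (F AND T).
(b) no signage posted — not met.
(i) commercial use — holds.
(ii) proximate cause — holds.
(iii) public area — met.
(c): T AND T AND T → true.
(2): F OR F OR T → true.
Overall: T AND T → true.
Exception (complaint lodged) — not satisfied.
Result: main true OR exception false → true.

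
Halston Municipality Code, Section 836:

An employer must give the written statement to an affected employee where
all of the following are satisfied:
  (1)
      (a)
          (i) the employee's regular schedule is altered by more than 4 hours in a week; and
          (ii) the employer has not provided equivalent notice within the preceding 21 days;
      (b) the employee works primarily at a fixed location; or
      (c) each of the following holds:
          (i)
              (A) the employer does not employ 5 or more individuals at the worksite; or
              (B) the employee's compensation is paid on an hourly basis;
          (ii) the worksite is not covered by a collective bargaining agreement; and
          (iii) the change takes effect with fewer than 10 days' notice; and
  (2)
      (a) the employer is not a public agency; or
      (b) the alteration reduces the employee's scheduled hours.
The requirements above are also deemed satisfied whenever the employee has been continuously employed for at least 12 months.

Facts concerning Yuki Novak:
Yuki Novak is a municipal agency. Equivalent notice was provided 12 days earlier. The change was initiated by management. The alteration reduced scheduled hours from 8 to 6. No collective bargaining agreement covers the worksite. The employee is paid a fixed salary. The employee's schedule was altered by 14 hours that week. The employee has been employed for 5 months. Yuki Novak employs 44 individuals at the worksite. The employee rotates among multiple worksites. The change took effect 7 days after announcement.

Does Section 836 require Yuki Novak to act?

No — not required.

(i) schedule shift > 4h — met.
(ii) no recent notice — fails.
(a) = T AND F = false.
(b) fixed location — not met.
(A) not (≥ 5 at site) — fails.
(B) hourly-paid — not met.
(i): F OR F → false.
(ii) no CBA — met.
(iii) < 10 days' notice — holds.
(c) = F AND T AND T = false.
(1): F OR F OR F → false.
(a) not (public agency) — not met.
(b) hours reduced — holds.
(2): F OR T → true.
Overall: F AND T → false.
Exception (tenure ≥ 12 mo.) — not satisfied.
Result: main false OR exception false → false.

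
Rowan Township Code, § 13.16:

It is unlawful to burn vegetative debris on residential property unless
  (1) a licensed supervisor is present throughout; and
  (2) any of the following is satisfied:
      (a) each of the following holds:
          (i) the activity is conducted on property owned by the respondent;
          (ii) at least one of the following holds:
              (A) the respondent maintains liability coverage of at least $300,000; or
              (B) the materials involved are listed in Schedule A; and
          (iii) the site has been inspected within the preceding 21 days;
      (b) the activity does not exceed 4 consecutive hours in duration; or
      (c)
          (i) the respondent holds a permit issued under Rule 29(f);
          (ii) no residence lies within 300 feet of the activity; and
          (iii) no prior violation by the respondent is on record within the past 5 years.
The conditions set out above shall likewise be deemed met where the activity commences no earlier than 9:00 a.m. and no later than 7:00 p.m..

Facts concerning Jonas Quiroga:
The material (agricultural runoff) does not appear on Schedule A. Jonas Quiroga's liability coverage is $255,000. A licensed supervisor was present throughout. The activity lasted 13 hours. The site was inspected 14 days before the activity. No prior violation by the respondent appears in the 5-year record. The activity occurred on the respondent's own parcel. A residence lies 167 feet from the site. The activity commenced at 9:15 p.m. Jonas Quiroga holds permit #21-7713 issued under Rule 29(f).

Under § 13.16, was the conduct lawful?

No — unlawful.

(1) supervisor present — holds.
(i) own property — holds.
(A) coverage ≥ $300,000 — not met.
(B) Schedule A material — not satisfied.
(ii) = F OR F = false.
(iii) site inspected — met.
(a): T AND F AND T → false.
(b) ≤ 4 hrs duration — fails.
(i) holds permit — satisfied.
(ii) no residence in 300 ft — not satisfied.
(iii) no prior violation — satisfied.
(c): T AND F AND T → false.
(2): F OR F OR F → false.
Overall: T AND F → false.
Exception (start within hours) — not satisfied.
Result: main false OR exception false → false.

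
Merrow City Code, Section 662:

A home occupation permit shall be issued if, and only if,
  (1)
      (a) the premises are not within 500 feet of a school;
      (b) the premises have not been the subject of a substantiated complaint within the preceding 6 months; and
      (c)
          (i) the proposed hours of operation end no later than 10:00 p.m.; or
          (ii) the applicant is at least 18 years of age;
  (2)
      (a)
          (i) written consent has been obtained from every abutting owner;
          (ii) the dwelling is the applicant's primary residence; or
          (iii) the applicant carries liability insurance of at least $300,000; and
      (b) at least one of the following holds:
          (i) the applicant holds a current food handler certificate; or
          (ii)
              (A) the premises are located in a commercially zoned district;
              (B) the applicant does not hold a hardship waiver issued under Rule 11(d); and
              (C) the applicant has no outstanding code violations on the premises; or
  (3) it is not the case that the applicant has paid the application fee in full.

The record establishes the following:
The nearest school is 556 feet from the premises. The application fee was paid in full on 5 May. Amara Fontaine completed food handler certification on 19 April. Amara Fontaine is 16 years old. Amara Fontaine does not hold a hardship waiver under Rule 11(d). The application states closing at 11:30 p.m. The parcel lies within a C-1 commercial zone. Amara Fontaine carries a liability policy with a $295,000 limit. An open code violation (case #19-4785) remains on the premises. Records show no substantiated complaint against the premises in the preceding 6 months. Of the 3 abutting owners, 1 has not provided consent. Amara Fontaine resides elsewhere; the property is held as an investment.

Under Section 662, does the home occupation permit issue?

No — denied.

(a) ≥500 ft from school — satisfied.
(b) no complaint in 6 mo. — holds.
(i) closes by 10 p.m. — not satisfied.
(ii) age ≥ 18 — not satisfied.
(c) = F OR F = false.
(1): T AND T AND F → false.
(i) all abutters consent — fails.
(ii) primary residence — not satisfied.
(iii) insurance ≥ $300,000 — fails.
So (a) is not satisfied (F OR F OR F).
(i) food handler cert. — satisfied.
(A) commercially zoned — met.
(B) not (hardship waiver) — holds.
(C) no code violations — not satisfied.
(ii): T AND T AND F → false.
(b): T OR F → true.
(2): F AND T → false.
(3) not (fee paid) — not satisfied.
So Overall is not satisfied (F OR F OR F).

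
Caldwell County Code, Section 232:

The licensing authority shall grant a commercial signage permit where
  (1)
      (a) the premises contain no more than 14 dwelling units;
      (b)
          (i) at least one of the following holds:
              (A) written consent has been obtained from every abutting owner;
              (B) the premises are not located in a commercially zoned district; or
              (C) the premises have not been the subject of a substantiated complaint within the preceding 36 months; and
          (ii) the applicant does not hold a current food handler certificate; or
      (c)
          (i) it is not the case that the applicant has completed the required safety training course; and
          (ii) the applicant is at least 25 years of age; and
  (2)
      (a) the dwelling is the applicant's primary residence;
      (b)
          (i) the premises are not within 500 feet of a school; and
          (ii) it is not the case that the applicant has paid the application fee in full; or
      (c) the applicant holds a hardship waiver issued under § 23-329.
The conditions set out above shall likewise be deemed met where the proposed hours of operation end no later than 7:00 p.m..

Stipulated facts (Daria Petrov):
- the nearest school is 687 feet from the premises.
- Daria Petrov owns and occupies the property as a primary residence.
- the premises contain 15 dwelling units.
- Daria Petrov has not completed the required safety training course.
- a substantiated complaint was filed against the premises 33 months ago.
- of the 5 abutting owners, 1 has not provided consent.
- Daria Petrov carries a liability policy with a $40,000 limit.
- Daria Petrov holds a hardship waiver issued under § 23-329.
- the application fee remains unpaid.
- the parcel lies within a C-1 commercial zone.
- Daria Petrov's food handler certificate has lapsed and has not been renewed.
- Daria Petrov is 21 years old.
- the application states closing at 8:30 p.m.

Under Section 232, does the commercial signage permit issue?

(a) ≤ 14 units — not met.
(A) all abutters consent — fails.
(B) not (commercially zoned) — not met.
(C) no complaint in 36 mo. — not met.
(i): F OR F OR F → false.
(ii) not (food handler cert.) — satisfied.
(b) = F AND T = false.
(i) not (safety training) — satisfied.
(ii) age ≥ 25 — not met.
(c) = T AND F = false.
(1): F OR F OR F → false.
(a) primary residence — met.
(i) ≥500 ft from school — holds.
(ii) not (fee paid) — holds.
So (b) is satisfied (T AND T).
(c) hardship waiver — holds.
(2): T OR T OR T → true.
Overall: F AND T → false.
Exception (closes by 7 p.m.) — not satisfied.
Result: main false OR exception false → false.

No — denied.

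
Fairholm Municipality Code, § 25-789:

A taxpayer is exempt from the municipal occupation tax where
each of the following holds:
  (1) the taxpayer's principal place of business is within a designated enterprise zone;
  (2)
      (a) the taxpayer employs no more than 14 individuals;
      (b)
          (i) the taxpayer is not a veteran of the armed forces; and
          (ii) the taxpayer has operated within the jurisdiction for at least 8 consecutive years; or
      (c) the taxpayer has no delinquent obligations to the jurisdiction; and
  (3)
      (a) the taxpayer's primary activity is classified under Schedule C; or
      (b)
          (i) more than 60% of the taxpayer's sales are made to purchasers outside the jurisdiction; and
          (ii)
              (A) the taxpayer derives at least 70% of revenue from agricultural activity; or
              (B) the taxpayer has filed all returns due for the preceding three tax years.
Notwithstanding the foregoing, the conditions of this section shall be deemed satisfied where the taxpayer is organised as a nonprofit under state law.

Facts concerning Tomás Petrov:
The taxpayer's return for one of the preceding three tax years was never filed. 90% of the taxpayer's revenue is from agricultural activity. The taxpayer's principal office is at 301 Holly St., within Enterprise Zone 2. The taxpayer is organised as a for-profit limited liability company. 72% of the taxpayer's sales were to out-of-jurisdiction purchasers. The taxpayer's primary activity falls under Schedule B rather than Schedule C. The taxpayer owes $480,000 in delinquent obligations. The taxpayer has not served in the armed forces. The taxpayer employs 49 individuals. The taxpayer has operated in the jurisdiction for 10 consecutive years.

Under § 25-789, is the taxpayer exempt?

Yes — exempt.

(1) in enterprise zone — satisfied.
(a) ≤ 14 employees — fails.
(i) not (veteran) — holds.
(ii) ≥ 8 yrs in jurisdiction — satisfied.
So (b) is satisfied (T AND T).
(c) no delinquency — fails.
(2): F OR T OR F → true.
(a) Schedule C activity — not satisfied.
(i) >60% out-of-jur. sales — satisfied.
(A) ≥70% agricultural — met.
(B) returns current — fails.
(ii) = T OR F = true.
(b): T AND T → true.
(3): F OR T → true.
Overall: T AND T AND T → true.
Exception (nonprofit) — not satisfied.
Result: main true OR exception false → true.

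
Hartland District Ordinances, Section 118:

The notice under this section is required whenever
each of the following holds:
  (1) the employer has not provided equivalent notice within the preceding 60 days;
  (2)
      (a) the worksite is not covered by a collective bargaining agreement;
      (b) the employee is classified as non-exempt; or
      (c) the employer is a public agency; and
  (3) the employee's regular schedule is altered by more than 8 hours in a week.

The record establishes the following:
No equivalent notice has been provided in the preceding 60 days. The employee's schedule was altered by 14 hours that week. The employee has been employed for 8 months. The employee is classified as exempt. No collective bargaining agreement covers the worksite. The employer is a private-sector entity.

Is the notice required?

(1) no recent notice — holds.
(a) no CBA — holds.
(b) non-exempt — not satisfied.
(c) public agency — not satisfied.
(2): T OR F OR F → true.
(3) schedule shift > 8h — holds.
Overall: T AND T AND T → true.

Yes — required.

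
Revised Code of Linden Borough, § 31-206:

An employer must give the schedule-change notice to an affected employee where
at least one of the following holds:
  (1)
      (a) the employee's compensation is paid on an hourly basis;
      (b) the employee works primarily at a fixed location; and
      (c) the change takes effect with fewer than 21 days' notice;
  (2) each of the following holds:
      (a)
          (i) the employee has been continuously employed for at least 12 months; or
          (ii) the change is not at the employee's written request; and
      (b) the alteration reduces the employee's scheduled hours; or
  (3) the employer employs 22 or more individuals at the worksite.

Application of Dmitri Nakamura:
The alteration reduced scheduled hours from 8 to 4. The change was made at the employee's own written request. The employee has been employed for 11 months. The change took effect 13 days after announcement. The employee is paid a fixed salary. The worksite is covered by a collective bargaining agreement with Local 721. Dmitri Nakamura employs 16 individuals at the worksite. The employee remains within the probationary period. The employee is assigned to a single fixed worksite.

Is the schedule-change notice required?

(a) hourly-paid — fails.
(b) fixed location — holds.
(c) < 21 days' notice — holds.
So (1) is not satisfied (F AND T AND T).
(i) tenure ≥ 12 mo. — fails.
(ii) not employee-requested — not met.
(a) = F OR F = false.
(b) hours reduced — met.
(2): F AND T → false.
(3) ≥ 22 at site — not met.
Overall = F OR F OR F = false.

No — not required.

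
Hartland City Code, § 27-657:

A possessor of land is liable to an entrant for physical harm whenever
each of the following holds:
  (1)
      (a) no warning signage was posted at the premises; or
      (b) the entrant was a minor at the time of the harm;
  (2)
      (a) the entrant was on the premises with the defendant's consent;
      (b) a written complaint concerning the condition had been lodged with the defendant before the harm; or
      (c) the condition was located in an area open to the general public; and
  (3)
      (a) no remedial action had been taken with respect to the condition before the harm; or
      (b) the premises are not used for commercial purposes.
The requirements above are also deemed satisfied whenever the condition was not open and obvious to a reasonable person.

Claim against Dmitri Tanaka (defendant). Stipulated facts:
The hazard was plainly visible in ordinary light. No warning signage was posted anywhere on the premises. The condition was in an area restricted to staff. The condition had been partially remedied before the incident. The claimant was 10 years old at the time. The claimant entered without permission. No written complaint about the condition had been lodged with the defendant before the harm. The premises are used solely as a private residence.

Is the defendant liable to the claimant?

(a) no signage posted — holds.
(b) entrant a minor — met.
(1): T OR T → true.
(a) consent to enter — fails.
(b) complaint lodged — not met.
(c) public area — not met.
So (2) is not satisfied (F OR F OR F).
(a) no remedial action — not satisfied.
(b) not (commercial use) — satisfied.
(3): F OR T → true.
Overall = T AND F AND T = false.
Exception (not open/obvious) — not satisfied.
Result: main false OR exception false → false.

No — not liable.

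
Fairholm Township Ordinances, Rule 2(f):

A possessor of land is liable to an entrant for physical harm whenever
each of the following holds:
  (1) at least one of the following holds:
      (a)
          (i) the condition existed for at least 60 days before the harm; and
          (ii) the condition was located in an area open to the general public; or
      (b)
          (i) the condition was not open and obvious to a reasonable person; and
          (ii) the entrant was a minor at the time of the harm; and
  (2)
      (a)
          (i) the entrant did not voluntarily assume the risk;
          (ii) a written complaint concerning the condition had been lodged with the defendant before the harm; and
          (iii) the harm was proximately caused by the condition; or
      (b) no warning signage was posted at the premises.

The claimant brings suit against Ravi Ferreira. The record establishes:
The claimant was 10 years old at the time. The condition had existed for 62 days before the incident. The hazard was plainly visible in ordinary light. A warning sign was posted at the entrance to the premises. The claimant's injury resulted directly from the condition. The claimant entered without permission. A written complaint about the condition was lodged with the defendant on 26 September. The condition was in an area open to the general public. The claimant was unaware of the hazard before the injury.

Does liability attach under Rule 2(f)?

(i) condition ≥60 days old — holds.
(ii) public area — met.
So (a) is satisfied (T AND T).
(i) not open/obvious — not met.
(ii) entrant a minor — satisfied.
So (b) is not satisfied (F AND T).
So (1) is satisfied (T OR F).
(i) no assumed risk — holds.
(ii) complaint lodged — satisfied.
(iii) proximate cause — met.
So (a) is satisfied (T AND T AND T).
(b) no signage posted — not met.
So (2) is satisfied (T OR F).
Overall = T AND T = true.

Yes — liable.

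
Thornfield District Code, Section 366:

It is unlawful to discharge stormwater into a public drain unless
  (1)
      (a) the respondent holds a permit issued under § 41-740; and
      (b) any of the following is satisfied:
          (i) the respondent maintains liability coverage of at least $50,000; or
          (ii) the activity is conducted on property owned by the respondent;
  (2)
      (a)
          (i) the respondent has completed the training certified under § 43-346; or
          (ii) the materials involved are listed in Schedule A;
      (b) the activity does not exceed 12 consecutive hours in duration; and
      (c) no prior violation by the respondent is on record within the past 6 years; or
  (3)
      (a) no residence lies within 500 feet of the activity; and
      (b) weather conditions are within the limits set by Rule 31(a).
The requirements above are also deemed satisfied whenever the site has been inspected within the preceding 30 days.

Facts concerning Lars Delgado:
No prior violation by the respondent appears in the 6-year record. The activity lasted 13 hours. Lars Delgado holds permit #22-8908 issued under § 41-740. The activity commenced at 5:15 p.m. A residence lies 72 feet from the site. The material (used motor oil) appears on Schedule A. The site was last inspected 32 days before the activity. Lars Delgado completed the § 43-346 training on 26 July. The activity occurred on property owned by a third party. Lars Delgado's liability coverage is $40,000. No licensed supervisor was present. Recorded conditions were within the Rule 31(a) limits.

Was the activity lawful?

No — unlawful.

(a) holds permit — met.
(i) coverage ≥ $50,000 — not met.
(ii) own property — not met.
(b): F OR F → false.
(1) = T AND F = false.
(i) training certified — holds.
(ii) Schedule A material — met.
(a) = T OR T = true.
(b) ≤ 12 hrs duration — not satisfied.
(c) no prior violation — satisfied.
(2): T AND F AND T → false.
(a) no residence in 500 ft — fails.
(b) weather ok — met.
So (3) is not satisfied (F AND T).
So Overall is not satisfied (F OR F OR F).
Exception (site inspected) — not satisfied.
Result: main false OR exception false → false.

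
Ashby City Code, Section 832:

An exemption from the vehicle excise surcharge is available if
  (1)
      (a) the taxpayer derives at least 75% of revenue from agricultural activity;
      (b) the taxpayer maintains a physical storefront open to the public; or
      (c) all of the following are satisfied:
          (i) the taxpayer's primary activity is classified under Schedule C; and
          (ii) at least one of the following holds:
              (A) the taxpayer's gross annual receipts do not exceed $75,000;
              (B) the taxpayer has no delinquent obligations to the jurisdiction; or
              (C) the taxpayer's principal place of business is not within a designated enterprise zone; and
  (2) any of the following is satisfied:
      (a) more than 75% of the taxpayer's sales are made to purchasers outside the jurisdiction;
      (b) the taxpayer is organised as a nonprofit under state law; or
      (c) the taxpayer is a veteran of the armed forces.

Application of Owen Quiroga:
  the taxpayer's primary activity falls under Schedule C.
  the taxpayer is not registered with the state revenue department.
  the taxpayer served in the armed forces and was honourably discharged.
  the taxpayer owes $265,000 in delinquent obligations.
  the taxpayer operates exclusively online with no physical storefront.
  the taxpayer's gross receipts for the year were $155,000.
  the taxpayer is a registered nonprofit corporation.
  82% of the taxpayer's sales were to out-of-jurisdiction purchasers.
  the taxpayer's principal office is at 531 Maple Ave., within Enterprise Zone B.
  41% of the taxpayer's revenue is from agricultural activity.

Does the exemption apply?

No — not exempt.

(a) ≥75% agricultural — fails.
(b) has storefront — not satisfied.
(i) Schedule C activity — holds.
(A) receipts ≤ $75,000 — fails.
(B) no delinquency — not satisfied.
(C) not (in enterprise zone) — not satisfied.
(ii): F OR F OR F → false.
(c) = T AND F = false.
So (1) is not satisfied (F OR F OR F).
(a) >75% out-of-jur. sales — holds.
(b) nonprofit — holds.
(c) veteran — satisfied.
(2): T OR T OR T → true.
So Overall is not satisfied (F AND T).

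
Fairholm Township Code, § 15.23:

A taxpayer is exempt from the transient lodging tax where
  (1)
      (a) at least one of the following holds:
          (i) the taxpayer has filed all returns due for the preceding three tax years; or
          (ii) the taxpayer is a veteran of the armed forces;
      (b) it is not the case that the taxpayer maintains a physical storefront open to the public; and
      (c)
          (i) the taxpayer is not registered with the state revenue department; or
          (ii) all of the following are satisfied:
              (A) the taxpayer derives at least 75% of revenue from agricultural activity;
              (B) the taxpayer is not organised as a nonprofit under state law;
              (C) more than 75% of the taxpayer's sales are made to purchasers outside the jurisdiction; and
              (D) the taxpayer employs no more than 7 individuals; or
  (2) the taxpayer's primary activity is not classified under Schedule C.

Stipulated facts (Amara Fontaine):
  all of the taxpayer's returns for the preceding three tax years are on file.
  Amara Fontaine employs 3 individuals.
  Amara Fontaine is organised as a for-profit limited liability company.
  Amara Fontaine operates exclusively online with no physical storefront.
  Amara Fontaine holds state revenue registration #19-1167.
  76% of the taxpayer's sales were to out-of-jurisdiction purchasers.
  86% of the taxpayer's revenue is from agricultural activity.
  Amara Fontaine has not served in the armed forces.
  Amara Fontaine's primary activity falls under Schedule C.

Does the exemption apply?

Yes — exempt.

(i) returns current — met.
(ii) veteran — not met.
(a): T OR F → true.
(b) not (has storefront) — holds.
(i) not (state-registered) — fails.
(A) ≥75% agricultural — holds.
(B) not (nonprofit) — satisfied.
(C) >75% out-of-jur. sales — satisfied.
(D) ≤ 7 employees — met.
So (ii) is satisfied (T AND T AND T AND T).
(c) = F OR T = true.
(1): T AND T AND T → true.
(2) not (Schedule C activity) — not met.
Overall = T OR F = true.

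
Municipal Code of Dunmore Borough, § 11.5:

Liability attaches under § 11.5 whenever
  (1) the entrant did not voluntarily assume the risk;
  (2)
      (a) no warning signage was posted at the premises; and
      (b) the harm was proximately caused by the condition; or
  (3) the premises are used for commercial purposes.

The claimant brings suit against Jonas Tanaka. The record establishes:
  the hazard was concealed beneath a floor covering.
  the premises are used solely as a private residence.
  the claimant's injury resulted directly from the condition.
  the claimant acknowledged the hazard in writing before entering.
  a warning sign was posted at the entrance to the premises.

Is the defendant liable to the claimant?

(1) no assumed risk — not met.
(a) no signage posted — fails.
(b) proximate cause — met.
(2): F AND T → false.
(3) commercial use — fails.
Overall: F OR F OR F → false.

No — not liable.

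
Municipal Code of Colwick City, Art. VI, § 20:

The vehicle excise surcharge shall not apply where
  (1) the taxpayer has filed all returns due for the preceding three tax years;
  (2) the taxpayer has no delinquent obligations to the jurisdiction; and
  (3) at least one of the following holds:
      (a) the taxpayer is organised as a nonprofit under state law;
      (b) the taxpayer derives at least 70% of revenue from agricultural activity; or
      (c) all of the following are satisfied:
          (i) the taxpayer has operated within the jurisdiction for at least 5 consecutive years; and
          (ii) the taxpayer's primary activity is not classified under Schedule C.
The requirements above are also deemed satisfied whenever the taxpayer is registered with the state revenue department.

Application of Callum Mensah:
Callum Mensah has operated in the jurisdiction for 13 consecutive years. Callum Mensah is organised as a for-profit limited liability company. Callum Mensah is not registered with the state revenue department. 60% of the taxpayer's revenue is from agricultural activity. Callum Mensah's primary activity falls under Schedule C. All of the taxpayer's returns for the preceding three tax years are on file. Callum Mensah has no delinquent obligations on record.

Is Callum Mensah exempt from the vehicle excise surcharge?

(1) returns current — met.
(2) no delinquency — holds.
(a) nonprofit — not satisfied.
(b) ≥70% agricultural — not met.
(i) ≥ 5 yrs in jurisdiction — holds.
(ii) not (Schedule C activity) — not satisfied.
(c) = T AND F = false.
(3): F OR F OR F → false.
Overall = T AND T AND F = false.
Exception (state-registered) — not satisfied.
Result: main false OR exception false → false.

No — not exempt.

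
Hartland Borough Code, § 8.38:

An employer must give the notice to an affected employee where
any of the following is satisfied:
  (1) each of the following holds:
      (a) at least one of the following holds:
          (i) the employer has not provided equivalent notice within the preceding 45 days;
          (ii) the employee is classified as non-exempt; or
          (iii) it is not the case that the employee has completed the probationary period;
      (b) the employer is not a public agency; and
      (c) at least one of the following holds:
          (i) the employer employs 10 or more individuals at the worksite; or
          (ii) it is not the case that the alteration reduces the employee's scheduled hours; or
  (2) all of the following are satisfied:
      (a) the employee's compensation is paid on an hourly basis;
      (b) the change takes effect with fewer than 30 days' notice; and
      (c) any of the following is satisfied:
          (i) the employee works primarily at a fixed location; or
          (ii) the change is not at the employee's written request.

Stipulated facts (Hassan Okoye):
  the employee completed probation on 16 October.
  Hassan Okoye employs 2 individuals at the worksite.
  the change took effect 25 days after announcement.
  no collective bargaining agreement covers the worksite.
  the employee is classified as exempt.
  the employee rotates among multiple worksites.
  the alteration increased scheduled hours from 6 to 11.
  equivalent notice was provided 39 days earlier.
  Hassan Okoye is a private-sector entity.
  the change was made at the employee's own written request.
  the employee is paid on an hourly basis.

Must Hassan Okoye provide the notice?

No — not required.

(i) no recent notice — not met.
(ii) non-exempt — not satisfied.
(iii) not (past probation) — fails.
(a) = F OR F OR F = false.
(b) not (public agency) — satisfied.
(i) ≥ 10 at site — not satisfied.
(ii) not (hours reduced) — holds.
(c): F OR T → true.
(1) = F AND T AND T = false.
(a) hourly-paid — met.
(b) < 30 days' notice — met.
(i) fixed location — fails.
(ii) not employee-requested — fails.
(c): F OR F → false.
So (2) is not satisfied (T AND T AND F).
So Overall is not satisfied (F OR F).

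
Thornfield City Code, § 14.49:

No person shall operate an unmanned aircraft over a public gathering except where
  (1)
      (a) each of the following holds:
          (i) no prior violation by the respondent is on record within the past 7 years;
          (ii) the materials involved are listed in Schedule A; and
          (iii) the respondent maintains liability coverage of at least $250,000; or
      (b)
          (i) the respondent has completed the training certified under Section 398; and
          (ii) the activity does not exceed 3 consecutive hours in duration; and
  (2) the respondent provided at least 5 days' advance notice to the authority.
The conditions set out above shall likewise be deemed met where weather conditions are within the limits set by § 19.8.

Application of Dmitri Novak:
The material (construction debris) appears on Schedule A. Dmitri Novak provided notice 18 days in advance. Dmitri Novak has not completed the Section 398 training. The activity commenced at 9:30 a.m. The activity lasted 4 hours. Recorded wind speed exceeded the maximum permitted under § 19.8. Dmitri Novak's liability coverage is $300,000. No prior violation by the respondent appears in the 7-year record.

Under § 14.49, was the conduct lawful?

(i) no prior violation — met.
(ii) Schedule A material — satisfied.
(iii) coverage ≥ $250,000 — met.
(a): T AND T AND T → true.
(i) training certified — fails.
(ii) ≤ 3 hrs duration — fails.
(b): F AND F → false.
So (1) is satisfied (T OR F).
(2) ≥5 days' notice — satisfied.
Overall = T AND T = true.
Exception (weather ok) — not satisfied.
Result: main true OR exception false → true.

Yes — lawful.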